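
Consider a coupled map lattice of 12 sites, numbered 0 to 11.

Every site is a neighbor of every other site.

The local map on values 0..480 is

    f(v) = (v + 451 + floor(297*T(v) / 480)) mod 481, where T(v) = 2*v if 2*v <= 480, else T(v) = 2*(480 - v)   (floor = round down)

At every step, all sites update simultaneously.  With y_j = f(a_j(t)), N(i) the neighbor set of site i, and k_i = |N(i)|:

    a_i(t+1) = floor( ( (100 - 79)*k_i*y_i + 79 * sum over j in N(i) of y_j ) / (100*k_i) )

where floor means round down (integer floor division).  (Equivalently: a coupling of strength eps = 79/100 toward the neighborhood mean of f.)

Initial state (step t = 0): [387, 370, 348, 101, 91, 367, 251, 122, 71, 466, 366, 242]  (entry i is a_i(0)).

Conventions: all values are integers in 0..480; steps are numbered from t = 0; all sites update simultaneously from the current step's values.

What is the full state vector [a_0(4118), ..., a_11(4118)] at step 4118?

Simulating step by step:
t=0: [387, 370, 348, 101, 91, 367, 251, 122, 71, 466, 366, 242]
t=1: [290, 291, 225, 252, 249, 291, 228, 258, 243, 288, 291, 228]
t=2: [116, 116, 179, 117, 117, 116, 180, 117, 117, 116, 116, 180]
t=3: [260, 260, 279, 260, 260, 260, 280, 260, 260, 260, 260, 280]
t=4: [19, 19, 19, 19, 19, 19, 19, 19, 19, 19, 19, 19]
t=5: [12, 12, 12, 12, 12, 12, 12, 12, 12, 12, 12, 12]
t=6: [477, 477, 477, 477, 477, 477, 477, 477, 477, 477, 477, 477]
t=7: [450, 450, 450, 450, 450, 450, 450, 450, 450, 450, 450, 450]
t=8: [457, 457, 457, 457, 457, 457, 457, 457, 457, 457, 457, 457]
t=9: [455, 455, 455, 455, 455, 455, 455, 455, 455, 455, 455, 455]
t=10: [455, 455, 455, 455, 455, 455, 455, 455, 455, 455, 455, 455]

Answer: [455, 455, 455, 455, 455, 455, 455, 455, 455, 455, 455, 455]
Key observation: The state at step 9, [455, 455, 455, 455, 455, 455, 455, 455, 455, 455, 455, 455], reappears at step 10: the system is in a cycle of period 1 from step 9 on.  Therefore the state at step 4118 equals the state at step 9 + ((4118 - 9) mod 1) = 9, which is [455, 455, 455, 455, 455, 455, 455, 455, 455, 455, 455, 455].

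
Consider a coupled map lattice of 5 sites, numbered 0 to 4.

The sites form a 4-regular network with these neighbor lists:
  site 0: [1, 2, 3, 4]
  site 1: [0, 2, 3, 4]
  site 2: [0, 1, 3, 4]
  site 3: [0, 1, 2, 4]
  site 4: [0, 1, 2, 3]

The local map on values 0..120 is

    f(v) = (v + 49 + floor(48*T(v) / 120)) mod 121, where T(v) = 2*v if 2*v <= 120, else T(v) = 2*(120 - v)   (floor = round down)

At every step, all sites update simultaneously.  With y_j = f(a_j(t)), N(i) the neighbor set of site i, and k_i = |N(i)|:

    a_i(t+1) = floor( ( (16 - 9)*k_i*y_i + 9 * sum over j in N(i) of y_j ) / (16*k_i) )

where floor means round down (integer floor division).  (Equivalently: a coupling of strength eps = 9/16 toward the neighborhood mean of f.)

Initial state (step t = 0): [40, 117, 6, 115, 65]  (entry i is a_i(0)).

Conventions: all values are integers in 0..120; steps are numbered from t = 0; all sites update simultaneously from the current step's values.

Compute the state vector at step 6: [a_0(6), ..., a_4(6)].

Answer: [47, 47, 47, 47, 47]

Derivation:
t=0: [40, 117, 6, 115, 65]
t=1: [26, 40, 44, 40, 37]
t=2: [58, 30, 32, 30, 64]
t=3: [62, 84, 84, 84, 64]
t=4: [37, 38, 38, 38, 37]
t=5: [115, 116, 116, 116, 115]
t=6: [47, 47, 47, 47, 47]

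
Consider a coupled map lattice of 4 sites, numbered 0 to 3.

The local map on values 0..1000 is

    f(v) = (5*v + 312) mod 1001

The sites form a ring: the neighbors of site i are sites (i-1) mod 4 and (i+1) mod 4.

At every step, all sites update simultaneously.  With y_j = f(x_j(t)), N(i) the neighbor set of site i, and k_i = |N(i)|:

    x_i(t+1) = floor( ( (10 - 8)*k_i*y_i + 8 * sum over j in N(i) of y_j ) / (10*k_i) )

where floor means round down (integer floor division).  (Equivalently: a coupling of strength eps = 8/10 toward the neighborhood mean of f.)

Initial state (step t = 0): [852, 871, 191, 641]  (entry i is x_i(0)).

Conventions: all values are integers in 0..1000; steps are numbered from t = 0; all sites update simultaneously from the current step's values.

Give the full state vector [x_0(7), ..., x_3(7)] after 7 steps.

Simulating step by step:
t=0: [852, 871, 191, 641]
t=1: [584, 466, 524, 436]
t=2: [497, 591, 638, 561]
t=3: [310, 570, 251, 540]
t=4: [239, 602, 180, 572]
t=5: [296, 350, 237, 320]
t=6: [546, 526, 487, 697]
t=7: [701, 501, 842, 472]

Answer: [701, 501, 842, 472]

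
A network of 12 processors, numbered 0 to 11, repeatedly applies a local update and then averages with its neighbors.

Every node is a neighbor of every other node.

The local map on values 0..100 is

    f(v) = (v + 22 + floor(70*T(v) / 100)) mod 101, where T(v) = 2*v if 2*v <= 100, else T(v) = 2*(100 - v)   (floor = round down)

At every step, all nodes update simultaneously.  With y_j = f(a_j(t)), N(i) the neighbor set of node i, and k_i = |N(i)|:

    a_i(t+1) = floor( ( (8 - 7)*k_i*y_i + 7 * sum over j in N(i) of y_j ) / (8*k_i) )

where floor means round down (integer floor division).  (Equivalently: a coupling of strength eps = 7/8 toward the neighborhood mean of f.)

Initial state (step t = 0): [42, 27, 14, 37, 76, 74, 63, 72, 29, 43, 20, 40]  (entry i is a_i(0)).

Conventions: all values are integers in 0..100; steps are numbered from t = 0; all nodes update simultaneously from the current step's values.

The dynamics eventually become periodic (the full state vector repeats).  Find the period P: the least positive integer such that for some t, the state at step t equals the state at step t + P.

Answer: 4
Key observation: The state at step 6, [26, 26, 26, 26, 26, 26, 26, 26, 26, 26, 26, 26], reappears at step 10 — and no state repeats earlier — so the cycle the system enters has period 4.

Derivation:
t=0: [42, 27, 14, 37, 76, 74, 63, 72, 29, 43, 20, 40]
t=1: [40, 43, 42, 40, 41, 41, 41, 41, 43, 40, 43, 40]
t=2: [19, 19, 19, 19, 19, 19, 19, 19, 19, 19, 19, 19]
t=3: [67, 67, 67, 67, 67, 67, 67, 67, 67, 67, 67, 67]
t=4: [34, 34, 34, 34, 34, 34, 34, 34, 34, 34, 34, 34]
t=5: [2, 2, 2, 2, 2, 2, 2, 2, 2, 2, 2, 2]
t=6: [26, 26, 26, 26, 26, 26, 26, 26, 26, 26, 26, 26]
t=7: [84, 84, 84, 84, 84, 84, 84, 84, 84, 84, 84, 84]
t=8: [27, 27, 27, 27, 27, 27, 27, 27, 27, 27, 27, 27]
t=9: [86, 86, 86, 86, 86, 86, 86, 86, 86, 86, 86, 86]
t=10: [26, 26, 26, 26, 26, 26, 26, 26, 26, 26, 26, 26]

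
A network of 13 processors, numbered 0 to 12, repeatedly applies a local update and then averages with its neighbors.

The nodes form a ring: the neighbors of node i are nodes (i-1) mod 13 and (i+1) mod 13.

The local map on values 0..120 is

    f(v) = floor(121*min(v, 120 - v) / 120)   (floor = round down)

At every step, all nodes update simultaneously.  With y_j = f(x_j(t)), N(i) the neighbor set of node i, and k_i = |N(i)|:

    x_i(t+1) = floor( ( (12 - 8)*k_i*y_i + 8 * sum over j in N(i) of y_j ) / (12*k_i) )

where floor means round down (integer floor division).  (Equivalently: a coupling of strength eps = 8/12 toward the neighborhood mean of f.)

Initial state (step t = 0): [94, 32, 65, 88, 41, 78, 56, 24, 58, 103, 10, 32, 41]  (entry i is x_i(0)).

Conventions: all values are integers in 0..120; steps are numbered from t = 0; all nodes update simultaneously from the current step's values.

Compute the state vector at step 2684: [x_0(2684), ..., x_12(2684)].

Answer: [28, 28, 28, 28, 28, 28, 28, 28, 28, 28, 28, 28, 28]
Key observation: The state at step 27, [28, 28, 28, 28, 28, 28, 28, 28, 28, 28, 28, 28, 28], reappears at step 28: the system is in a cycle of period 1 from step 27 on.  Therefore the state at step 2684 equals the state at step 27 + ((2684 - 27) mod 1) = 27, which is [28, 28, 28, 28, 28, 28, 28, 28, 28, 28, 28, 28, 28].

Derivation:
t=0: [94, 32, 65, 88, 41, 78, 56, 24, 58, 103, 10, 32, 41]
t=1: [33, 37, 39, 42, 38, 46, 40, 46, 33, 28, 19, 27, 33]
t=2: [34, 36, 39, 39, 42, 41, 44, 39, 35, 26, 24, 26, 31]
t=3: [33, 36, 38, 40, 40, 42, 41, 39, 33, 28, 25, 27, 30]
t=4: [33, 35, 38, 39, 40, 41, 40, 37, 33, 28, 26, 27, 30]
t=5: [32, 35, 37, 39, 40, 40, 39, 36, 32, 29, 27, 27, 30]
t=6: [32, 34, 37, 38, 39, 39, 38, 35, 32, 29, 27, 28, 29]
t=7: [31, 34, 36, 38, 38, 38, 37, 35, 32, 29, 28, 28, 29]
t=8: [31, 33, 36, 37, 38, 37, 36, 34, 32, 29, 28, 28, 29]
t=9: [31, 33, 35, 37, 37, 37, 35, 34, 31, 29, 28, 28, 29]
t=10: [31, 33, 35, 36, 37, 36, 35, 33, 31, 29, 28, 28, 29]
t=11: [31, 33, 34, 36, 36, 36, 34, 33, 31, 29, 28, 28, 29]
t=12: [31, 32, 34, 35, 36, 35, 34, 32, 31, 29, 28, 28, 29]
t=13: [30, 32, 33, 35, 35, 35, 33, 32, 30, 29, 28, 28, 29]
t=14: [30, 31, 33, 34, 35, 34, 33, 31, 30, 29, 28, 28, 29]
t=15: [30, 31, 32, 34, 34, 34, 32, 31, 30, 29, 28, 28, 29]
t=16: [30, 31, 32, 33, 34, 33, 32, 31, 30, 29, 28, 28, 29]
t=17: [30, 31, 32, 33, 33, 33, 32, 31, 30, 29, 28, 28, 29]
t=18: [30, 31, 32, 32, 33, 32, 32, 31, 30, 29, 28, 28, 29]
t=19: [30, 31, 31, 32, 32, 32, 31, 31, 30, 29, 28, 28, 29]
t=20: [30, 30, 31, 31, 32, 31, 31, 30, 30, 29, 28, 28, 29]
t=21: [29, 30, 30, 31, 31, 31, 30, 30, 29, 29, 28, 28, 29]
t=22: [29, 29, 30, 30, 31, 30, 30, 29, 29, 28, 28, 28, 28]
t=23: [28, 29, 29, 30, 30, 30, 29, 29, 28, 28, 28, 28, 28]
t=24: [28, 28, 29, 29, 30, 29, 29, 28, 28, 28, 28, 28, 28]
t=25: [28, 28, 28, 29, 29, 29, 28, 28, 28, 28, 28, 28, 28]
t=26: [28, 28, 28, 28, 29, 28, 28, 28, 28, 28, 28, 28, 28]
t=27: [28, 28, 28, 28, 28, 28, 28, 28, 28, 28, 28, 28, 28]
t=28: [28, 28, 28, 28, 28, 28, 28, 28, 28, 28, 28, 28, 28]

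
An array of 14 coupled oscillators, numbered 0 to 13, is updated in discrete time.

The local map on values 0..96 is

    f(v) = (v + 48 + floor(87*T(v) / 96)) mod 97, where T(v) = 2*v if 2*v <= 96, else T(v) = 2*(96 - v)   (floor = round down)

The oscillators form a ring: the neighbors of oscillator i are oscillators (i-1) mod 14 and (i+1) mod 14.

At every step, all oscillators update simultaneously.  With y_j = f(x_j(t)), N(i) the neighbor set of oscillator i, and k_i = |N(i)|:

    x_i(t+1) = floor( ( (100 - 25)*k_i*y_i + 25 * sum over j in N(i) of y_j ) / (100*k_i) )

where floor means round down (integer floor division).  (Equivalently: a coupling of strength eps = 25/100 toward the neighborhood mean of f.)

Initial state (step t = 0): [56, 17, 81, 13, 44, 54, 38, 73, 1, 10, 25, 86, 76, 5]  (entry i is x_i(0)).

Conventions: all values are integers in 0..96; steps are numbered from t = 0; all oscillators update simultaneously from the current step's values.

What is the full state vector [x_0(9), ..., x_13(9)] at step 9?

Answer: [69, 70, 70, 70, 69, 69, 68, 68, 68, 68, 69, 69, 69, 69]

Derivation:
t=0: [56, 17, 81, 13, 44, 54, 38, 73, 1, 10, 25, 86, 76, 5]
t=1: [78, 88, 66, 79, 76, 77, 61, 62, 55, 65, 32, 51, 61, 64]
t=2: [61, 56, 67, 61, 62, 63, 73, 74, 78, 69, 50, 76, 75, 71]
t=3: [74, 77, 71, 74, 74, 72, 65, 63, 62, 69, 79, 65, 64, 67]
t=4: [64, 62, 66, 64, 64, 66, 71, 73, 73, 67, 62, 70, 72, 69]
t=5: [72, 73, 71, 72, 72, 70, 67, 65, 65, 69, 72, 68, 66, 68]
t=6: [66, 65, 66, 66, 66, 68, 70, 71, 71, 68, 66, 68, 70, 68]
t=7: [70, 71, 71, 71, 70, 69, 68, 67, 67, 69, 70, 69, 68, 69]
t=8: [67, 67, 67, 67, 67, 68, 69, 69, 69, 68, 68, 68, 68, 68]
t=9: [69, 70, 70, 70, 69, 69, 68, 68, 68, 68, 69, 69, 69, 69]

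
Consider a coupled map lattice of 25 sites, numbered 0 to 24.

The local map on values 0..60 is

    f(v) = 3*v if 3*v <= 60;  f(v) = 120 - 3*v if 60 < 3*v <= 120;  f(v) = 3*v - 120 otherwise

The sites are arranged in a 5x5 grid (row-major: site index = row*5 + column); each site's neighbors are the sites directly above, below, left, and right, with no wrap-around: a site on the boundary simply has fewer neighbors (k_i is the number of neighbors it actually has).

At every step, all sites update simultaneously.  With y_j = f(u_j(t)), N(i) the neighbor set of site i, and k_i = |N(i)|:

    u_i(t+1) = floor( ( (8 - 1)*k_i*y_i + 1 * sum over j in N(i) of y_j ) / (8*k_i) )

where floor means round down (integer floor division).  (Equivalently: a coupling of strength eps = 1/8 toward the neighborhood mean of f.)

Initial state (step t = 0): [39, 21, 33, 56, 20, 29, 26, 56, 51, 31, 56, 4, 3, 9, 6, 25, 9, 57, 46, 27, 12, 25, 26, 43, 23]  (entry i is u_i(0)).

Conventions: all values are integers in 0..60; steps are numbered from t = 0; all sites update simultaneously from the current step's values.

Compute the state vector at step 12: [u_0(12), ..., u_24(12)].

Answer: [24, 25, 22, 24, 51, 20, 11, 38, 6, 49, 23, 15, 23, 15, 49, 20, 26, 21, 9, 54, 9, 37, 48, 27, 44]

Derivation:
t=0: [39, 21, 33, 56, 20, 29, 26, 56, 51, 31, 56, 4, 3, 9, 6, 25, 9, 57, 46, 27, 12, 25, 26, 43, 23]
t=1: [8, 52, 24, 46, 57, 32, 41, 45, 33, 28, 45, 14, 12, 26, 19, 44, 28, 47, 19, 37, 37, 43, 41, 12, 47]
t=2: [24, 34, 44, 20, 48, 22, 6, 16, 21, 36, 16, 39, 35, 42, 53, 13, 34, 22, 53, 13, 9, 9, 5, 34, 21]
t=3: [46, 19, 15, 56, 25, 52, 19, 45, 53, 15, 46, 5, 16, 9, 36, 38, 19, 49, 37, 39, 27, 26, 17, 20, 53]
t=4: [21, 54, 44, 47, 45, 35, 53, 19, 38, 43, 18, 18, 44, 27, 13, 10, 52, 28, 11, 5, 37, 42, 50, 56, 38]
t=5: [53, 41, 15, 19, 15, 19, 39, 52, 9, 10, 51, 51, 16, 36, 36, 30, 35, 34, 33, 16, 10, 8, 30, 44, 9]
t=6: [37, 6, 43, 54, 44, 53, 6, 35, 27, 29, 33, 31, 45, 13, 14, 29, 16, 19, 21, 44, 29, 24, 28, 13, 27]
t=7: [11, 17, 11, 39, 15, 36, 18, 15, 38, 32, 22, 26, 17, 38, 40, 33, 47, 54, 54, 16, 33, 46, 37, 39, 37]
t=8: [32, 49, 33, 6, 41, 16, 51, 43, 7, 23, 50, 42, 48, 8, 3, 22, 22, 40, 39, 44, 20, 17, 10, 5, 11]
t=9: [25, 26, 20, 17, 6, 45, 31, 10, 21, 46, 30, 9, 22, 22, 11, 53, 50, 3, 4, 12, 59, 50, 29, 15, 30]
t=10: [42, 42, 57, 50, 20, 17, 27, 32, 54, 20, 29, 28, 51, 52, 33, 39, 29, 11, 15, 34, 54, 31, 32, 42, 31]
t=11: [8, 9, 47, 32, 58, 47, 37, 26, 41, 57, 32, 35, 32, 35, 23, 7, 31, 33, 42, 19, 38, 27, 23, 9, 25]
t=12: [24, 25, 22, 24, 51, 20, 11, 38, 6, 49, 23, 15, 23, 15, 49, 20, 26, 21, 9, 54, 9, 37, 48, 27, 44]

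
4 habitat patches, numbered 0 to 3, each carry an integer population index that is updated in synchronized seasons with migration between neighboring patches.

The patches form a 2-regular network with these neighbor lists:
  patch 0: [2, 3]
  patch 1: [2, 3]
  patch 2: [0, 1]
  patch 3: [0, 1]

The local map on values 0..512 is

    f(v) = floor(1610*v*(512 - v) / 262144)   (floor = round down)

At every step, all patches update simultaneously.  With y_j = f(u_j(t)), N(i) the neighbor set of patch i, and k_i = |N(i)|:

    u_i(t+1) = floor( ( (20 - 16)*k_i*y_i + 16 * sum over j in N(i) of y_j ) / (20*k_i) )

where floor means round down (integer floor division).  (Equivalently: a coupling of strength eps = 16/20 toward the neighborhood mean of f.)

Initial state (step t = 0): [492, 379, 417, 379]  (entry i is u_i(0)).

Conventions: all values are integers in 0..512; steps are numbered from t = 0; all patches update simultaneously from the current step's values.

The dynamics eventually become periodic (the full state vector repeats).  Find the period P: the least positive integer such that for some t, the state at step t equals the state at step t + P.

Answer: 2
Key observation: The state at step 12, [400, 400, 400, 400], reappears at step 14 — and no state repeats earlier — so the cycle the system enters has period 2.

Derivation:
t=0: [492, 379, 417, 379]
t=1: [232, 282, 196, 209]
t=2: [386, 386, 394, 396]
t=3: [286, 286, 295, 294]
t=4: [393, 393, 395, 395]
t=5: [283, 283, 286, 286]
t=6: [396, 396, 397, 397]
t=7: [280, 280, 281, 281]
t=8: [398, 398, 398, 398]
t=9: [278, 278, 278, 278]
t=10: [399, 399, 399, 399]
t=11: [276, 276, 276, 276]
t=12: [400, 400, 400, 400]
t=13: [275, 275, 275, 275]
t=14: [400, 400, 400, 400]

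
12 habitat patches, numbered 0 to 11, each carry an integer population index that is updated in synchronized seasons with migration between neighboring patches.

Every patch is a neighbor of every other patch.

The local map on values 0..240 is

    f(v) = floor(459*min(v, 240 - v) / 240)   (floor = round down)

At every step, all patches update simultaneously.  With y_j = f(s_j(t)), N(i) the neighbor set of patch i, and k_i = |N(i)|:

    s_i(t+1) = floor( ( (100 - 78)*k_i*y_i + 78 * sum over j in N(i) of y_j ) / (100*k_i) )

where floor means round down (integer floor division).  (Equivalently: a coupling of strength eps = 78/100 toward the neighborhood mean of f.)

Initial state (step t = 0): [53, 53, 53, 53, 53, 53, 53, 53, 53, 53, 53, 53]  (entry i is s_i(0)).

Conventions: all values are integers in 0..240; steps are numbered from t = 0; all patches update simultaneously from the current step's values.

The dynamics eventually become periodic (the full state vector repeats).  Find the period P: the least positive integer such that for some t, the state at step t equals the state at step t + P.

Simulating step by step:
t=0: [53, 53, 53, 53, 53, 53, 53, 53, 53, 53, 53, 53]
t=1: [101, 101, 101, 101, 101, 101, 101, 101, 101, 101, 101, 101]
t=2: [193, 193, 193, 193, 193, 193, 193, 193, 193, 193, 193, 193]
t=3: [89, 89, 89, 89, 89, 89, 89, 89, 89, 89, 89, 89]
t=4: [170, 170, 170, 170, 170, 170, 170, 170, 170, 170, 170, 170]
t=5: [133, 133, 133, 133, 133, 133, 133, 133, 133, 133, 133, 133]
t=6: [204, 204, 204, 204, 204, 204, 204, 204, 204, 204, 204, 204]
t=7: [68, 68, 68, 68, 68, 68, 68, 68, 68, 68, 68, 68]
t=8: [130, 130, 130, 130, 130, 130, 130, 130, 130, 130, 130, 130]
t=9: [210, 210, 210, 210, 210, 210, 210, 210, 210, 210, 210, 210]
t=10: [57, 57, 57, 57, 57, 57, 57, 57, 57, 57, 57, 57]
t=11: [109, 109, 109, 109, 109, 109, 109, 109, 109, 109, 109, 109]
t=12: [208, 208, 208, 208, 208, 208, 208, 208, 208, 208, 208, 208]
t=13: [61, 61, 61, 61, 61, 61, 61, 61, 61, 61, 61, 61]
t=14: [116, 116, 116, 116, 116, 116, 116, 116, 116, 116, 116, 116]
t=15: [221, 221, 221, 221, 221, 221, 221, 221, 221, 221, 221, 221]
t=16: [36, 36, 36, 36, 36, 36, 36, 36, 36, 36, 36, 36]
t=17: [68, 68, 68, 68, 68, 68, 68, 68, 68, 68, 68, 68]

Answer: 10
Key observation: The state at step 7, [68, 68, 68, 68, 68, 68, 68, 68, 68, 68, 68, 68], reappears at step 17 — and no state repeats earlier — so the cycle the system enters has period 10.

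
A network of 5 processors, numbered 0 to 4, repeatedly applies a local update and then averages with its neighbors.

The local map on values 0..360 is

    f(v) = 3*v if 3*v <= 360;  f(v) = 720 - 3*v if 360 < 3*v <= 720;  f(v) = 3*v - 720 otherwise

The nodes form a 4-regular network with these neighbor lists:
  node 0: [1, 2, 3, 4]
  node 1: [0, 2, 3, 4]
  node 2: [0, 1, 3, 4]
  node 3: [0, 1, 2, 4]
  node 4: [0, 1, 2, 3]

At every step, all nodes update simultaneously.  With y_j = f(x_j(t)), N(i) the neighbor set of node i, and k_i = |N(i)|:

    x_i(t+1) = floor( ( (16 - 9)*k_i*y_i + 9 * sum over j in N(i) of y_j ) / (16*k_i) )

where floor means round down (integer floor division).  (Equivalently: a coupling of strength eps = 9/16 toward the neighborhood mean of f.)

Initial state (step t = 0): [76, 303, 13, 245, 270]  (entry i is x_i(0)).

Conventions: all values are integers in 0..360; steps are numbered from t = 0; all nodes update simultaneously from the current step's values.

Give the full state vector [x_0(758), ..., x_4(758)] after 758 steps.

Answer: [90, 93, 89, 86, 93]
Key observation: The state at step 34, [90, 93, 89, 86, 93], reappears at step 36: the system is in a cycle of period 2 from step 34 on.  Therefore the state at step 758 equals the state at step 34 + ((758 - 34) mod 2) = 34, which is [90, 93, 89, 86, 93].

Derivation:
t=0: [76, 303, 13, 245, 270]
t=1: [146, 135, 90, 83, 105]
t=2: [284, 294, 281, 275, 294]
t=3: [135, 144, 132, 127, 144]
t=4: [312, 304, 314, 319, 304]
t=5: [213, 205, 214, 219, 205]
t=6: [84, 91, 83, 79, 91]
t=7: [255, 261, 254, 250, 261]
t=8: [47, 52, 46, 43, 52]
t=9: [143, 147, 142, 139, 147]
t=10: [289, 286, 290, 293, 286]
t=11: [146, 143, 147, 150, 143]
t=12: [282, 285, 281, 278, 285]
t=13: [126, 129, 125, 122, 129]
t=14: [341, 338, 342, 345, 338]
t=15: [302, 299, 303, 306, 299]
t=16: [185, 182, 186, 189, 182]
t=17: [165, 168, 164, 161, 168]
t=18: [224, 221, 225, 228, 221]
t=19: [48, 51, 47, 44, 51]
t=20: [144, 147, 143, 140, 147]
t=21: [287, 284, 288, 291, 284]
t=22: [140, 137, 141, 144, 137]
t=23: [300, 303, 299, 296, 303]
t=24: [180, 183, 179, 176, 183]
t=25: [179, 176, 180, 183, 176]
t=26: [183, 186, 182, 179, 186]
t=27: [170, 167, 171, 174, 167]
t=28: [210, 213, 209, 206, 213]
t=29: [89, 86, 90, 93, 86]
t=30: [266, 263, 267, 270, 263]
t=31: [77, 74, 78, 81, 74]
t=32: [230, 227, 231, 234, 227]
t=33: [30, 33, 29, 26, 33]
t=34: [90, 93, 89, 86, 93]
t=35: [270, 273, 269, 266, 273]
t=36: [90, 93, 89, 86, 93]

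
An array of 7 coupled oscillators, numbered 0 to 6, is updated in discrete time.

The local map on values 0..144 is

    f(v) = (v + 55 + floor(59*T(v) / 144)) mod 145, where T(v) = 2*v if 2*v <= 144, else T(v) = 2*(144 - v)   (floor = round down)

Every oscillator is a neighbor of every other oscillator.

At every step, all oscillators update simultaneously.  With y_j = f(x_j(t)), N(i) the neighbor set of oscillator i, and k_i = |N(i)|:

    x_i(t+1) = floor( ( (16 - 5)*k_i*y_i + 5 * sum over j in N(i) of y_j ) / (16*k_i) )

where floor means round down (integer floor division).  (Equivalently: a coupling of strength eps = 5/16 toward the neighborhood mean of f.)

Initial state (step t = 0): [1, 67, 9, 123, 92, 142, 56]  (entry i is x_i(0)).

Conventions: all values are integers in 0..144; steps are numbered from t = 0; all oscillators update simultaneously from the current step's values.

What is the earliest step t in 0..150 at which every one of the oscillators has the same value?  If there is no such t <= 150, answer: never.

Simulating step by step:
t=0: [1, 67, 9, 123, 92, 142, 56]  (not all equal)
t=1: [52, 36, 61, 48, 44, 50, 23]  (not all equal)
t=2: [29, 103, 39, 117, 112, 26, 87]  (not all equal)
t=3: [95, 56, 106, 58, 57, 91, 54]  (not all equal)
t=4: [38, 16, 39, 19, 17, 37, 14]  (not all equal)
t=5: [115, 90, 116, 93, 90, 114, 87]  (not all equal)
t=6: [47, 44, 47, 44, 44, 47, 43]  (not all equal)
t=7: [138, 135, 138, 135, 135, 138, 134]  (not all equal)
t=8: [52, 52, 52, 52, 52, 52, 52]  (all equal)

Answer: 8
Key observation: Synchronization is absorbing here: once all oscillators are equal they stay equal, and step 8 is the first all-equal step.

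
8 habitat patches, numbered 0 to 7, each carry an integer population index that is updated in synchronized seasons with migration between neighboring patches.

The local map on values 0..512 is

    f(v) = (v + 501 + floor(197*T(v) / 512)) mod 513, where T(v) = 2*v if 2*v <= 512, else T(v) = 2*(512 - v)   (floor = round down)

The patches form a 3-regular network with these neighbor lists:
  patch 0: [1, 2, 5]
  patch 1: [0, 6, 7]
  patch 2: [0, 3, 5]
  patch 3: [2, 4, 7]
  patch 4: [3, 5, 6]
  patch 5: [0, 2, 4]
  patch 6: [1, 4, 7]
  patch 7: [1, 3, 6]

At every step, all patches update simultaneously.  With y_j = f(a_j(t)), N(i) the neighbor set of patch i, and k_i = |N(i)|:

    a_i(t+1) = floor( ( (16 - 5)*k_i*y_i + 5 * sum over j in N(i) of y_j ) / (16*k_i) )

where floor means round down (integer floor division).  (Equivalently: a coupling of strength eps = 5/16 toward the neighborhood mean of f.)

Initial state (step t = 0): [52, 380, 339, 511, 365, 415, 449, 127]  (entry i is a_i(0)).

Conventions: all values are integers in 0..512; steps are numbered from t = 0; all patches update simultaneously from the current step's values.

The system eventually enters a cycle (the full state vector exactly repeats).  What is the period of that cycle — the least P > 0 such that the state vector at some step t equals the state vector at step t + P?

Answer: 1
Key observation: The state at step 6, [496, 496, 496, 496, 496, 496, 496, 496], reappears at step 7 — and no state repeats earlier — so the cycle the system enters has period 1.

Derivation:
t=0: [52, 380, 339, 511, 365, 415, 449, 127]
t=1: [201, 403, 426, 461, 472, 432, 452, 297]
t=2: [385, 459, 466, 483, 488, 467, 481, 460]
t=3: [475, 485, 487, 492, 493, 487, 491, 488]
t=4: [491, 493, 493, 494, 494, 493, 494, 494]
t=5: [495, 495, 495, 495, 495, 495, 495, 495]
t=6: [496, 496, 496, 496, 496, 496, 496, 496]
t=7: [496, 496, 496, 496, 496, 496, 496, 496]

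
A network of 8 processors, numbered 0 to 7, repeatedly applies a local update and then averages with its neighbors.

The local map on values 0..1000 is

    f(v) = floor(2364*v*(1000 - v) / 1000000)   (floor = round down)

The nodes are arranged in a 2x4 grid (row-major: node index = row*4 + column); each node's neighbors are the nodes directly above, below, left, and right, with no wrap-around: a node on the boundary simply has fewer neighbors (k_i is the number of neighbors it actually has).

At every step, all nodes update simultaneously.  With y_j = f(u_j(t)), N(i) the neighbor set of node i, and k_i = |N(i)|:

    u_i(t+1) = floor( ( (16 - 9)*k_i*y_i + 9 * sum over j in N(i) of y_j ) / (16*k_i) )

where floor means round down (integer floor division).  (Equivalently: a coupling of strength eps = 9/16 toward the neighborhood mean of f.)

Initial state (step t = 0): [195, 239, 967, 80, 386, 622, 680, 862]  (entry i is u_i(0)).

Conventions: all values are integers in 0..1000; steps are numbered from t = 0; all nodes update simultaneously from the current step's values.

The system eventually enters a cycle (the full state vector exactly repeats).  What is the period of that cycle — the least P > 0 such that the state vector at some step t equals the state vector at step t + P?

Answer: 2
Key observation: The state at step 6, [576, 576, 576, 576, 576, 576, 576, 576], reappears at step 8 — and no state repeats earlier — so the cycle the system enters has period 2.

Derivation:
t=0: [195, 239, 967, 80, 386, 622, 680, 862]
t=1: [440, 375, 242, 175, 505, 524, 395, 316]
t=2: [576, 543, 463, 414, 587, 577, 534, 477]
t=3: [578, 582, 584, 581, 574, 579, 585, 584]
t=4: [576, 575, 574, 574, 576, 575, 573, 574]
t=5: [577, 577, 577, 578, 577, 577, 577, 578]
t=6: [576, 576, 576, 576, 576, 576, 576, 576]
t=7: [577, 577, 577, 577, 577, 577, 577, 577]
t=8: [576, 576, 576, 576, 576, 576, 576, 576]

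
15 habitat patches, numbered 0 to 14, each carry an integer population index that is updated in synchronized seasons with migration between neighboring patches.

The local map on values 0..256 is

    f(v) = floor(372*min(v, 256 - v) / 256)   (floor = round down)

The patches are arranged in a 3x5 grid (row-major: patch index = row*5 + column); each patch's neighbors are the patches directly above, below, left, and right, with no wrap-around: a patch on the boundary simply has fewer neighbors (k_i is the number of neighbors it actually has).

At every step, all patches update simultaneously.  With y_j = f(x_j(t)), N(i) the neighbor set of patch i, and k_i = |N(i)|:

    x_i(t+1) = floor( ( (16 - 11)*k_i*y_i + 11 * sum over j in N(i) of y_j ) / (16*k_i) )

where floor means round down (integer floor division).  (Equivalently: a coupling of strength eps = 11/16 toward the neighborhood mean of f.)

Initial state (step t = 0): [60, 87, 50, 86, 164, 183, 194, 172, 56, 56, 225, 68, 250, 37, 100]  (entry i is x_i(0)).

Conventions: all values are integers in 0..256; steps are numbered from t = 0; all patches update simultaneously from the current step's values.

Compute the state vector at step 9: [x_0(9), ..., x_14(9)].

Simulating step by step:
t=0: [60, 87, 50, 86, 164, 183, 194, 172, 56, 56, 225, 68, 250, 37, 100]
t=1: [106, 96, 107, 104, 112, 84, 105, 81, 90, 107, 84, 63, 65, 70, 91]
t=2: [137, 149, 141, 149, 155, 136, 128, 127, 130, 145, 111, 112, 100, 113, 129]
t=3: [166, 168, 165, 162, 154, 173, 174, 174, 171, 167, 165, 163, 162, 168, 169]
t=4: [125, 127, 128, 134, 137, 124, 123, 124, 126, 131, 128, 130, 129, 127, 127]
t=5: [181, 182, 182, 179, 176, 181, 180, 181, 181, 180, 182, 182, 182, 183, 182]
t=6: [107, 107, 108, 110, 112, 108, 108, 108, 108, 110, 107, 107, 107, 106, 107]
t=7: [155, 155, 156, 158, 159, 155, 155, 155, 156, 158, 155, 155, 155, 154, 156]
t=8: [146, 145, 144, 142, 141, 146, 146, 145, 144, 142, 146, 146, 146, 146, 145]
t=9: [159, 160, 162, 164, 165, 159, 159, 160, 162, 163, 159, 159, 159, 160, 161]

Answer: [159, 160, 162, 164, 165, 159, 159, 160, 162, 163, 159, 159, 159, 160, 161]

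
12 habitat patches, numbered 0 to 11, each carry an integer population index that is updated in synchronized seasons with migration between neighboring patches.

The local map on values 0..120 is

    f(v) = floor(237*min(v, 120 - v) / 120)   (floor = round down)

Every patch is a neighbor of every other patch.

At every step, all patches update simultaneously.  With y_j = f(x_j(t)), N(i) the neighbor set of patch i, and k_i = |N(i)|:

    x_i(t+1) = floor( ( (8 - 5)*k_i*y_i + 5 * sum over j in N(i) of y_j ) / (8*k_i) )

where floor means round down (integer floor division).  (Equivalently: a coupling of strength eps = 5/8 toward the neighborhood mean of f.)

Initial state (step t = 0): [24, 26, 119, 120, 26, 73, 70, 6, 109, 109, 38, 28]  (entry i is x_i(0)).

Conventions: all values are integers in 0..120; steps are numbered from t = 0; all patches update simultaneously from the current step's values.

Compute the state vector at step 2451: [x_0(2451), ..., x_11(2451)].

Answer: [29, 29, 29, 29, 29, 29, 29, 29, 29, 29, 29, 29]
Key observation: The state at step 17, [112, 112, 112, 112, 112, 112, 112, 112, 112, 112, 112, 112], reappears at step 21: the system is in a cycle of period 4 from step 17 on.  Therefore the state at step 2451 equals the state at step 17 + ((2451 - 17) mod 4) = 19, which is [29, 29, 29, 29, 29, 29, 29, 29, 29, 29, 29, 29].

Derivation:
t=0: [24, 26, 119, 120, 26, 73, 70, 6, 109, 109, 38, 28]
t=1: [44, 45, 30, 29, 45, 58, 60, 33, 36, 36, 53, 47]
t=2: [84, 85, 76, 75, 85, 93, 95, 78, 80, 80, 90, 86]
t=3: [70, 70, 75, 76, 70, 65, 63, 74, 73, 73, 67, 69]
t=4: [97, 97, 94, 93, 97, 100, 101, 94, 95, 95, 99, 98]
t=5: [45, 45, 47, 48, 45, 43, 42, 47, 46, 46, 44, 44]
t=6: [88, 88, 89, 90, 88, 86, 86, 89, 88, 88, 87, 87]
t=7: [63, 63, 62, 61, 63, 64, 64, 62, 63, 63, 63, 63]
t=8: [112, 112, 112, 113, 112, 111, 111, 112, 112, 112, 112, 112]
t=9: [15, 15, 15, 14, 15, 15, 15, 15, 15, 15, 15, 15]
t=10: [28, 28, 28, 28, 28, 28, 28, 28, 28, 28, 28, 28]
t=11: [55, 55, 55, 55, 55, 55, 55, 55, 55, 55, 55, 55]
t=12: [108, 108, 108, 108, 108, 108, 108, 108, 108, 108, 108, 108]
t=13: [23, 23, 23, 23, 23, 23, 23, 23, 23, 23, 23, 23]
t=14: [45, 45, 45, 45, 45, 45, 45, 45, 45, 45, 45, 45]
t=15: [88, 88, 88, 88, 88, 88, 88, 88, 88, 88, 88, 88]
t=16: [63, 63, 63, 63, 63, 63, 63, 63, 63, 63, 63, 63]
t=17: [112, 112, 112, 112, 112, 112, 112, 112, 112, 112, 112, 112]
t=18: [15, 15, 15, 15, 15, 15, 15, 15, 15, 15, 15, 15]
t=19: [29, 29, 29, 29, 29, 29, 29, 29, 29, 29, 29, 29]
t=20: [57, 57, 57, 57, 57, 57, 57, 57, 57, 57, 57, 57]
t=21: [112, 112, 112, 112, 112, 112, 112, 112, 112, 112, 112, 112]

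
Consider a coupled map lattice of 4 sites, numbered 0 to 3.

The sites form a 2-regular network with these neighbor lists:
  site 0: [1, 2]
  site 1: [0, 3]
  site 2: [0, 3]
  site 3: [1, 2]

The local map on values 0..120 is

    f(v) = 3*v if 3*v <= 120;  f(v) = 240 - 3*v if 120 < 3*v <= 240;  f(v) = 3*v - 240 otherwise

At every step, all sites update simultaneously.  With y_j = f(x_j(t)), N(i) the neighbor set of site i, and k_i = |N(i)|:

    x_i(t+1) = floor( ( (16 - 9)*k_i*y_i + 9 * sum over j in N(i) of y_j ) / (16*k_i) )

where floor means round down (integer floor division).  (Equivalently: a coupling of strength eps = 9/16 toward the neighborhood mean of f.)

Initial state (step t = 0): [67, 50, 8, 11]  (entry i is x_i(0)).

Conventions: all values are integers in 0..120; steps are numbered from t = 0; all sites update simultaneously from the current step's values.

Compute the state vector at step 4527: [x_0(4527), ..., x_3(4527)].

Answer: [109, 108, 108, 108]
Key observation: The state at step 10, [37, 36, 36, 36], reappears at step 14: the system is in a cycle of period 4 from step 10 on.  Therefore the state at step 4527 equals the state at step 10 + ((4527 - 10) mod 4) = 11, which is [109, 108, 108, 108].

Derivation:
t=0: [67, 50, 8, 11]
t=1: [49, 59, 30, 46]
t=2: [83, 82, 94, 87]
t=3: [17, 11, 26, 22]
t=4: [53, 47, 67, 60]
t=5: [74, 82, 56, 65]
t=6: [29, 20, 49, 41]
t=7: [81, 83, 98, 94]
t=8: [19, 16, 36, 36]
t=9: [68, 67, 93, 91]
t=10: [37, 36, 36, 36]
t=11: [109, 108, 108, 108]
t=12: [85, 84, 84, 84]
t=13: [13, 12, 12, 12]
t=14: [37, 36, 36, 36]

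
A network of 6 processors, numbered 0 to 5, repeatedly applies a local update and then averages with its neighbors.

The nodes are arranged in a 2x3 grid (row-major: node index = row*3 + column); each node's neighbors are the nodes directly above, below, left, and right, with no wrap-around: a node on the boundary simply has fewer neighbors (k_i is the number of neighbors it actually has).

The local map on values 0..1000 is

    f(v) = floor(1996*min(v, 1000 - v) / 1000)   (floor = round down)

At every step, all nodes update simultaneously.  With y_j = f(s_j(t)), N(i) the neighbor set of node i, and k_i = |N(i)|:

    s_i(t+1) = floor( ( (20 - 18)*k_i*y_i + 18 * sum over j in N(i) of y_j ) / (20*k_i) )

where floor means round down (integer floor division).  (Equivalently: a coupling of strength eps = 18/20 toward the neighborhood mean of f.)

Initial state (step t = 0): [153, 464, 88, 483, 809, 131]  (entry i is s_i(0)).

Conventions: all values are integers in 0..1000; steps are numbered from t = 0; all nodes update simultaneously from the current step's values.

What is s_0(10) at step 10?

Answer: s_0(10) = 219

Derivation:
t=0: [153, 464, 88, 483, 809, 131]
t=1: [881, 350, 551, 405, 683, 276]
t=2: [701, 599, 651, 471, 680, 742]
t=3: [842, 659, 660, 649, 740, 651]
t=4: [652, 521, 687, 444, 674, 607]
t=5: [898, 686, 845, 693, 852, 651]
t=6: [577, 304, 625, 285, 609, 341]
t=7: [612, 772, 653, 787, 634, 755]
t=8: [473, 704, 494, 719, 483, 688]
t=9: [611, 927, 644, 914, 628, 939]
t=10: [219, 682, 190, 700, 205, 665]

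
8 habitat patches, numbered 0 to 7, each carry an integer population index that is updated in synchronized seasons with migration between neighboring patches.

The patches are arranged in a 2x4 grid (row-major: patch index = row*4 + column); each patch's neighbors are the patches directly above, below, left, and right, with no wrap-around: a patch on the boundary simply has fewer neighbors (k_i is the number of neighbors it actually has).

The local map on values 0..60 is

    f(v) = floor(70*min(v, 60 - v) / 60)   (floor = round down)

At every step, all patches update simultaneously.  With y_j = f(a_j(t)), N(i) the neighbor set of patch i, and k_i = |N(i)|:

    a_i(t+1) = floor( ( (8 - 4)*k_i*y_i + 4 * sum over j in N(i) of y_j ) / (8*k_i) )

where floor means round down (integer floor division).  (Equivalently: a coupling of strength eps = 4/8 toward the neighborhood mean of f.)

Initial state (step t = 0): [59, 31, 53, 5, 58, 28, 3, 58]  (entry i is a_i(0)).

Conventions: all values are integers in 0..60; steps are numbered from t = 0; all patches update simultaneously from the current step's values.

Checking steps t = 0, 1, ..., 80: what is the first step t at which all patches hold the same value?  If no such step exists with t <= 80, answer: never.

Simulating step by step:
t=0: [59, 31, 53, 5, 58, 28, 3, 58]  (not all equal)
t=1: [9, 23, 10, 5, 9, 22, 8, 3]  (not all equal)
t=2: [14, 20, 12, 6, 13, 20, 11, 5]  (not all equal)
t=3: [17, 20, 14, 8, 17, 19, 13, 7]  (not all equal)
t=4: [20, 21, 15, 10, 19, 20, 15, 10]  (not all equal)
t=5: [23, 22, 17, 12, 22, 22, 17, 12]  (not all equal)
t=6: [25, 24, 19, 15, 25, 24, 19, 15]  (not all equal)
t=7: [28, 27, 22, 18, 28, 27, 22, 18]  (not all equal)
t=8: [31, 30, 25, 22, 31, 30, 25, 22]  (not all equal)
t=9: [33, 33, 29, 26, 33, 33, 29, 26]  (not all equal)
t=10: [31, 31, 32, 30, 31, 31, 32, 30]  (not all equal)
t=11: [33, 32, 32, 34, 33, 32, 32, 34]  (not all equal)
t=12: [31, 31, 31, 30, 31, 31, 31, 30]  (not all equal)
t=13: [33, 33, 33, 34, 33, 33, 33, 34]  (not all equal)
t=14: [31, 31, 30, 30, 31, 31, 30, 30]  (not all equal)
t=15: [33, 33, 34, 35, 33, 33, 34, 35]  (not all equal)
t=16: [31, 30, 30, 29, 31, 30, 30, 29]  (not all equal)
t=17: [33, 34, 34, 33, 33, 34, 34, 33]  (not all equal)
t=18: [30, 30, 30, 30, 30, 30, 30, 30]  (all equal)

Answer: 18
Key observation: Synchronization is absorbing here: once all patches are equal they stay equal, and step 18 is the first all-equal step.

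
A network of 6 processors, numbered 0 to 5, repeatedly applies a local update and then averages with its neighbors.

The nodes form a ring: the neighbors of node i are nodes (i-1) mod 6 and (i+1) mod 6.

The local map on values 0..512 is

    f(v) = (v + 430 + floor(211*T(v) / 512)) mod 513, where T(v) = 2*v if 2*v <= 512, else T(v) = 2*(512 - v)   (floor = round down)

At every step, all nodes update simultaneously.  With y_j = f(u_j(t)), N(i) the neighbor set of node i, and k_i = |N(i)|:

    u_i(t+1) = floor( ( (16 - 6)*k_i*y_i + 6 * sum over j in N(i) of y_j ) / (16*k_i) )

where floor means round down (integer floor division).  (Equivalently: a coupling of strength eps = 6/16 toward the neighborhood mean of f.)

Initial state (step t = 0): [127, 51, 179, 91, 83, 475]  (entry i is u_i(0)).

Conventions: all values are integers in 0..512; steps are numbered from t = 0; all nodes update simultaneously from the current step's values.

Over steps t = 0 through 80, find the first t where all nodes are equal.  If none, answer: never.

Answer: 7
Key observation: Synchronization is absorbing here: once all nodes are equal they stay equal, and step 7 is the first all-equal step.

Derivation:
t=0: [127, 51, 179, 91, 83, 475]  (not all equal)
t=1: [173, 79, 169, 110, 137, 304]  (not all equal)
t=2: [229, 123, 174, 146, 199, 319]  (not all equal)
t=3: [309, 194, 207, 210, 283, 362]  (not all equal)
t=4: [371, 297, 290, 315, 374, 397]  (not all equal)
t=5: [402, 393, 390, 394, 402, 406]  (not all equal)
t=6: [409, 408, 407, 408, 409, 409]  (not all equal)
t=7: [410, 410, 410, 410, 410, 410]  (all equal)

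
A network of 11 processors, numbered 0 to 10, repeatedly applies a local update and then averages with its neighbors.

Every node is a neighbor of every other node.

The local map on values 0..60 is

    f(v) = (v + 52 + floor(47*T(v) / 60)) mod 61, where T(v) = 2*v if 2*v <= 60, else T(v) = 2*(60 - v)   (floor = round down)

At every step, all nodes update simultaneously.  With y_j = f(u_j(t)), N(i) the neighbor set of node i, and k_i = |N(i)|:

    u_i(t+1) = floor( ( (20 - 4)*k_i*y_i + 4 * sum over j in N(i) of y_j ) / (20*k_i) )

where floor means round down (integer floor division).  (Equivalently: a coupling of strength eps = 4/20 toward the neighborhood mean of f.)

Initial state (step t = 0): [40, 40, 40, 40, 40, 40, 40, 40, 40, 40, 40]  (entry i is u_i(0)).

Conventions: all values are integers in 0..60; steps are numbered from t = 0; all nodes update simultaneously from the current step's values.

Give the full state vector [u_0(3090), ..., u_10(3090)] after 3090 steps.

Simulating step by step:
t=0: [40, 40, 40, 40, 40, 40, 40, 40, 40, 40, 40]
t=1: [1, 1, 1, 1, 1, 1, 1, 1, 1, 1, 1]
t=2: [54, 54, 54, 54, 54, 54, 54, 54, 54, 54, 54]
t=3: [54, 54, 54, 54, 54, 54, 54, 54, 54, 54, 54]

Answer: [54, 54, 54, 54, 54, 54, 54, 54, 54, 54, 54]
Key observation: The state at step 2, [54, 54, 54, 54, 54, 54, 54, 54, 54, 54, 54], reappears at step 3: the system is in a cycle of period 1 from step 2 on.  Therefore the state at step 3090 equals the state at step 2 + ((3090 - 2) mod 1) = 2, which is [54, 54, 54, 54, 54, 54, 54, 54, 54, 54, 54].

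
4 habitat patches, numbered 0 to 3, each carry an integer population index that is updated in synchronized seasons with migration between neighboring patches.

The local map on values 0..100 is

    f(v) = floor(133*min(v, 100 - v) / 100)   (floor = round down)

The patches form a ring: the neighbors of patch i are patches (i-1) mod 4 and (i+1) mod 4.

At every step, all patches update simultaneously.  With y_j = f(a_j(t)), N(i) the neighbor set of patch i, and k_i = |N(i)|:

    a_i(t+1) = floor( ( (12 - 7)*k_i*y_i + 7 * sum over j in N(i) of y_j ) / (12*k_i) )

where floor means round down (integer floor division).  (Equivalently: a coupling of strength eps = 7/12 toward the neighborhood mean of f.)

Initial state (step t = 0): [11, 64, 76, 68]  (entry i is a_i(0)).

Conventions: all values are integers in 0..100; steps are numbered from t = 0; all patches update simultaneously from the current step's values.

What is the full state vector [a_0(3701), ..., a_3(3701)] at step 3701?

Answer: [51, 51, 51, 51]
Key observation: The state at step 8, [61, 61, 61, 61], reappears at step 12: the system is in a cycle of period 4 from step 8 on.  Therefore the state at step 3701 equals the state at step 8 + ((3701 - 8) mod 4) = 9, which is [51, 51, 51, 51].

Derivation:
t=0: [11, 64, 76, 68]
t=1: [31, 32, 38, 30]
t=2: [40, 44, 44, 42]
t=3: [55, 56, 57, 55]
t=4: [58, 58, 57, 58]
t=5: [55, 55, 55, 55]
t=6: [59, 59, 59, 59]
t=7: [54, 54, 54, 54]
t=8: [61, 61, 61, 61]
t=9: [51, 51, 51, 51]
t=10: [65, 65, 65, 65]
t=11: [46, 46, 46, 46]
t=12: [61, 61, 61, 61]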